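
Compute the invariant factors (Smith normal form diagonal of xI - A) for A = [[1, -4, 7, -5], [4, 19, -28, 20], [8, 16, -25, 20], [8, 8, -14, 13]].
The Jordan structure of A has elementary divisors (x - 1)^2, (x - 3), (x - 3). Arranging the block sizes at each eigenvalue in decreasing order and taking row products gives the invariant factors.

Invariant factors (smallest first, each dividing the next): x - 3, (x - 3)(x - 1)^2.

Check: the last factor (x - 3)(x - 1)^2 is the minimal polynomial, and the product (x - 3)^2(x - 1)^2 is the characteristic polynomial.

x - 3, (x - 3)(x - 1)^2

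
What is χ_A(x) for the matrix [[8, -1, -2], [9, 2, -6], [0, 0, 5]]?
xI - A = [[x - 8, 1, 2], [-9, x - 2, 6], [0, 0, x - 5]].

Expanding det(xI - A) along the first row:
det(xI - A) = + (x - 8)·det([[x - 2, 6], [0, x - 5]]) - (1)·det([[-9, 6], [0, x - 5]]) + (2)·det([[-9, x - 2], [0, 0]]).

Evaluating gives χ_A(x) = x^3 - 15x^2 + 75x - 125 = (x - 5)^3.

χ_A(x) = (x - 5)^3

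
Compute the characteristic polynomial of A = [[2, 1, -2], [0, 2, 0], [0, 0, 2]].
χ_A(x) = (x - 2)^3

xI - A = [[x - 2, -1, 2], [0, x - 2, 0], [0, 0, x - 2]].

Expanding det(xI - A) along the first row:
det(xI - A) = + (x - 2)·det([[x - 2, 0], [0, x - 2]]) - (-1)·det([[0, 0], [0, x - 2]]) + (2)·det([[0, x - 2], [0, 0]]).

Evaluating gives χ_A(x) = x^3 - 6x^2 + 12x - 8 = (x - 2)^3.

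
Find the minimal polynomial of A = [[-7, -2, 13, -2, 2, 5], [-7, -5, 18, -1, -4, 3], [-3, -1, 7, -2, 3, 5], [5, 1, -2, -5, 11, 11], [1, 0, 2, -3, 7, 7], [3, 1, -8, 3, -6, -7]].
The characteristic polynomial factors as x^3(x + 3)^2(x + 4). The minimal polynomial is ∏(x - λ)^{k_λ} where k_λ is the size of the largest Jordan block at λ.

For λ = -4: rank(A + 4I) = 5, and the largest Jordan block has size 1 (the smallest k with rank((A + 4I)^k) = rank((A + 4I)^(k+1))).
For λ = -3: rank(A + 3I) = 4, and the largest Jordan block has size 1 (the smallest k with rank((A + 3I)^k) = rank((A + 3I)^(k+1))).
For λ = 0: rank(A) = 5, and the largest Jordan block has size 3 (the smallest k with rank(A^k) = rank(A^(k+1))).

So m_A(x) = x^3(x + 3)(x + 4).

m_A(x) = x^3(x + 3)(x + 4)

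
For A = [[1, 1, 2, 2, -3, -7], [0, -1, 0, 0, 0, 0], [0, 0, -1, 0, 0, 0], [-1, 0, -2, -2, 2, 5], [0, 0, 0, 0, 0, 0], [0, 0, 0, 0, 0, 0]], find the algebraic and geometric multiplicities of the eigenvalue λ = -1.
algebraic multiplicity 3, geometric multiplicity 2

The characteristic polynomial is x^3(x + 1)^3, so the factor x + 1 appears with exponent 3: the algebraic multiplicity is 3.

rank(A + I) = 4, so the eigenspace has dimension 6 - 4 = 2: the geometric multiplicity is 2.

Since 2 < 3, A is not diagonalizable.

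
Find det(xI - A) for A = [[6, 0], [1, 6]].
xI - A = [[x - 6, 0], [-1, x - 6]].

Expanding det(xI - A) along the first row:
det(xI - A) = + (x - 6)·det([[x - 6]]) - (0)·det([[-1]]).

Evaluating gives χ_A(x) = x^2 - 12x + 36 = (x - 6)^2.

χ_A(x) = (x - 6)^2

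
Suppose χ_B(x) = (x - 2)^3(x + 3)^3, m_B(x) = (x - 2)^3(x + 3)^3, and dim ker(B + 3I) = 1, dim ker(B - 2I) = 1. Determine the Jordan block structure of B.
λ = -3: algebraic multiplicity 3 (exponent in χ_B), largest block size 3 (exponent in m_B), 1 block (geometric multiplicity). This forces block sizes [3].
λ = 2: algebraic multiplicity 3 (exponent in χ_B), largest block size 3 (exponent in m_B), 1 block (geometric multiplicity). This forces block sizes [3].

Jordan blocks: (-3, 3), (2, 3)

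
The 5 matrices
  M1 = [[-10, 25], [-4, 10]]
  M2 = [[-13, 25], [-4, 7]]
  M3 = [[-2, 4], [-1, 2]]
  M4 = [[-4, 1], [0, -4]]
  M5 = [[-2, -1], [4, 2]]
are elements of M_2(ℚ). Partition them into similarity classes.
Characteristic polynomials: χ_{M1} = x^2, χ_{M2} = (x + 3)^2, χ_{M3} = x^2, χ_{M4} = (x + 4)^2, χ_{M5} = x^2.

{M1, M3, M5}: invariant factors x^2.

{M2}: invariant factors (x + 3)^2.

{M4}: invariant factors (x + 4)^2.

Matrices are similar if and only if their invariant-factor lists agree; the partition into similarity classes is {M1, M3, M5}, {M2}, {M4}.

3 classes: {M1, M3, M5}, {M2}, {M4}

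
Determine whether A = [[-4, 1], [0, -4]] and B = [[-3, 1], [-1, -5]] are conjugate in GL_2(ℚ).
Yes.

Two matrices over a field are similar if and only if they have the same invariant factors.

Both A and B have characteristic polynomial (x + 4)^2 and minimal polynomial (x + 4)^2. Computing further, both have invariant factors (x + 4)^2. Hence A and B are similar.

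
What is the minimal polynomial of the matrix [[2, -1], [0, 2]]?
The characteristic polynomial factors as (x - 2)^2. The minimal polynomial is ∏(x - λ)^{k_λ} where k_λ is the size of the largest Jordan block at λ.

For λ = 2: rank(A - 2I) = 1, and the largest Jordan block has size 2 (the smallest k with rank((A - 2I)^k) = rank((A - 2I)^(k+1))).

So m_A(x) = (x - 2)^2.

m_A(x) = (x - 2)^2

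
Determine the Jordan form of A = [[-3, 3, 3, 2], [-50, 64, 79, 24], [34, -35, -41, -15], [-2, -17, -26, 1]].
The characteristic polynomial is det(xI - A) = (x - 6)^3(x - 3), so the eigenvalues are 3 (algebraic multiplicity 1), 6 (algebraic multiplicity 3).

For λ = 3: algebraic multiplicity 1 gives one 1×1 block.

For λ = 6: rank(A - 6I) = 3, rank((A - 6I)^2) = 2, rank((A - 6I)^3) = 1. The eigenspace has dimension 4 - 3 = 1, so there is 1 Jordan block; the rank sequence gives block sizes [3].

Assembling the blocks gives the Jordan form J above.

J = [[3, 0, 0, 0], [0, 6, 1, 0], [0, 0, 6, 1], [0, 0, 0, 6]]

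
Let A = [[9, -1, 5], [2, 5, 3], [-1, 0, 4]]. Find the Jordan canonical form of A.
The characteristic polynomial is det(xI - A) = (x - 6)^3, so the eigenvalues are 6 (algebraic multiplicity 3).

For λ = 6: rank(A - 6I) = 2, rank((A - 6I)^2) = 1, rank((A - 6I)^3) = 0. The eigenspace has dimension 3 - 2 = 1, so there is 1 Jordan block; the rank sequence gives block sizes [3].

Assembling the blocks gives the Jordan form J above.

J = [[6, 1, 0], [0, 6, 1], [0, 0, 6]]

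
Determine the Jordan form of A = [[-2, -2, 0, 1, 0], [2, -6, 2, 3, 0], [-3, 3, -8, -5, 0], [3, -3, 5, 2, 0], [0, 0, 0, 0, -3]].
J = [[-4, 1, 0, 0, 0], [0, -4, 0, 0, 0], [0, 0, -3, 1, 0], [0, 0, 0, -3, 0], [0, 0, 0, 0, -3]]

The characteristic polynomial is det(xI - A) = (x + 3)^3(x + 4)^2, so the eigenvalues are -4 (algebraic multiplicity 2), -3 (algebraic multiplicity 3).

For λ = -4: rank(A + 4I) = 4, rank((A + 4I)^2) = 3. The eigenspace has dimension 5 - 4 = 1, so there is 1 Jordan block; the rank sequence gives block sizes [2].

For λ = -3: rank(A + 3I) = 3, rank((A + 3I)^2) = 2. The eigenspace has dimension 5 - 3 = 2, so there are 2 Jordan blocks; the rank sequence gives block sizes [2, 1].

Assembling the blocks gives the Jordan form J above.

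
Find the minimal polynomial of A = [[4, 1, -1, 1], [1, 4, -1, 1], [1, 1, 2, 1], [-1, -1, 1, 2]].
The characteristic polynomial factors as (x - 3)^4. The minimal polynomial is ∏(x - λ)^{k_λ} where k_λ is the size of the largest Jordan block at λ.

For λ = 3: rank(A - 3I) = 1, and the largest Jordan block has size 2 (the smallest k with rank((A - 3I)^k) = rank((A - 3I)^(k+1))).

So m_A(x) = (x - 3)^2.

m_A(x) = (x - 3)^2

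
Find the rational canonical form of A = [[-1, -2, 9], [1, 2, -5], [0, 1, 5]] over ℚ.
R = [[0, 0, 4], [1, 0, -10], [0, 1, 6]]

The invariant factors of A (the non-unit diagonal entries of the Smith normal form of xI - A over ℚ[x]) are (x - 2)(x^2 - 4x + 2), each dividing the next. The characteristic polynomial is their product, (x - 2)(x^2 - 4x + 2).

The rational canonical form is the block-diagonal matrix of companion matrices C(f_i):
R = [[0, 0, 4], [1, 0, -10], [0, 1, 6]].

Note the characteristic polynomial does not split into linear factors over ℚ, so A has no Jordan form over ℚ; the rational canonical form exists over any field.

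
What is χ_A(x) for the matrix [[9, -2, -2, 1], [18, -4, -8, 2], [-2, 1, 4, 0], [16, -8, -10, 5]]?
xI - A = [[x - 9, 2, 2, -1], [-18, x + 4, 8, -2], [2, -1, x - 4, 0], [-16, 8, 10, x - 5]].

Expanding det(xI - A) along the first row:
det(xI - A) = + (x - 9)·det([[x + 4, 8, -2], [-1, x - 4, 0], [8, 10, x - 5]]) - (2)·det([[-18, 8, -2], [2, x - 4, 0], [-16, 10, x - 5]]) + (2)·det([[-18, x + 4, -2], [2, -1, 0], [-16, 8, x - 5]]) - (-1)·det([[-18, x + 4, 8], [2, -1, x - 4], [-16, 8, 10]]).

Evaluating gives χ_A(x) = x^4 - 14x^3 + 69x^2 - 140x + 100 = (x - 5)^2(x - 2)^2.

χ_A(x) = (x - 5)^2(x - 2)^2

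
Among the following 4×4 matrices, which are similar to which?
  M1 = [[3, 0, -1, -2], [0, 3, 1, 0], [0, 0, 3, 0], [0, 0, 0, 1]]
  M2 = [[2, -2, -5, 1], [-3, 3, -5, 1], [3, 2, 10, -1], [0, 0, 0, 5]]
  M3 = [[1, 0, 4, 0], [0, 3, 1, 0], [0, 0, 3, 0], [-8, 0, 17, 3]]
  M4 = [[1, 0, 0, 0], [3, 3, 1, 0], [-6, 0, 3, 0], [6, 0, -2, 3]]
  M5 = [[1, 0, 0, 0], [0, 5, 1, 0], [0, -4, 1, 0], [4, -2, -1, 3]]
Characteristic polynomials: χ_{M1} = (x - 3)^3(x - 1), χ_{M2} = (x - 5)^4, χ_{M3} = (x - 3)^3(x - 1), χ_{M4} = (x - 3)^3(x - 1), χ_{M5} = (x - 3)^3(x - 1).

{M1, M3, M4, M5}: invariant factors x - 3, (x - 3)^2(x - 1).

{M2}: invariant factors x - 5, x - 5, (x - 5)^2.

Matrices are similar if and only if their invariant-factor lists agree; the partition into similarity classes is {M1, M3, M4, M5}, {M2}.

2 classes: {M1, M3, M4, M5}, {M2}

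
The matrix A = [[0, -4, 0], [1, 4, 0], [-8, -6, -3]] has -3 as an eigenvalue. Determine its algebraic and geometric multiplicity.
algebraic multiplicity 1, geometric multiplicity 1

The characteristic polynomial is (x - 2)^2(x + 3), so the factor x + 3 appears with exponent 1: the algebraic multiplicity is 1.

rank(A + 3I) = 2, so the eigenspace has dimension 3 - 2 = 1: the geometric multiplicity is 1.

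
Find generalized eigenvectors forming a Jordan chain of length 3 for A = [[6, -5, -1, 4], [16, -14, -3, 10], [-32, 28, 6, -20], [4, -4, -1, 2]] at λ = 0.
v_1 = [[0, -1, 3, 0]]^T, v_2 = [[2, 5, -10, 1]]^T, v_3 = [[1, 2, -4, 0]]^T

We seek v_1 ∈ ker(A^3) \ ker(A^2), then set v_{i+1} = A v_i.

One such chain is v_1 = [[0, -1, 3, 0]]^T, v_2 = [[2, 5, -10, 1]]^T, v_3 = [[1, 2, -4, 0]]^T. Check: A v_3 = [[0, 0, 0, 0]]^T = 0.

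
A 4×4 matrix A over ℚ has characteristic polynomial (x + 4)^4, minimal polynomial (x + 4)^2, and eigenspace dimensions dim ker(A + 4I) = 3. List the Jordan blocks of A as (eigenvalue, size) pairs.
Jordan blocks: (-4, 2), (-4, 1), (-4, 1)

λ = -4: algebraic multiplicity 4 (exponent in χ_A), largest block size 2 (exponent in m_A), 3 blocks (geometric multiplicity). These force block sizes [2, 1, 1].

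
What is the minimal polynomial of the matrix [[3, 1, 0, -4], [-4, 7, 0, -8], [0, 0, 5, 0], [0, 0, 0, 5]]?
The characteristic polynomial factors as (x - 5)^4. The minimal polynomial is ∏(x - λ)^{k_λ} where k_λ is the size of the largest Jordan block at λ.

For λ = 5: rank(A - 5I) = 1, and the largest Jordan block has size 2 (the smallest k with rank((A - 5I)^k) = rank((A - 5I)^(k+1))).

So m_A(x) = (x - 5)^2.

m_A(x) = (x - 5)^2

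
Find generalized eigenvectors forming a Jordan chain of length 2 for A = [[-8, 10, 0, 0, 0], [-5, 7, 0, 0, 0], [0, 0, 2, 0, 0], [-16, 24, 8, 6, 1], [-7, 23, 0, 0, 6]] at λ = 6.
v_1 = [[0, 0, 0, 0, 1]]^T, v_2 = [[0, 0, 0, 1, 0]]^T

We seek v_1 ∈ ker((A - 6I)^2) \ ker(A - 6I), then set v_{i+1} = (A - 6I) v_i.

One such chain is v_1 = [[0, 0, 0, 0, 1]]^T, v_2 = [[0, 0, 0, 1, 0]]^T. Check: (A - 6I) v_2 = [[0, 0, 0, 0, 0]]^T = 0.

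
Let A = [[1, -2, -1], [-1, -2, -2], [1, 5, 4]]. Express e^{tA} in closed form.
e^{tA} = [[(t^2 + 2)*e^{t}/2, t*(t - 4)*e^{t}/2, t*(t - 2)*e^{t}/2], [t*(t - 2)*e^{t}/2, (t^2 - 6*t + 2)*e^{t}/2, t*(t - 4)*e^{t}/2], [t*(1 - t)*e^{t}, t*(5 - t)*e^{t}, (-t^2 + 3*t + 1)*e^{t}]]

A has Jordan form J = [[1, 1, 0], [0, 1, 1], [0, 0, 1]] with A = PJP^{-1}, so e^{tA} = P e^{tJ} P^{-1}.

For a Jordan block J_k(λ), e^{tJ_k(λ)} = e^{λt} · (I + tN + t^2 N^2/2! + ... + t^{k-1} N^{k-1}/(k-1)!) where N is the nilpotent superdiagonal part.

Assembling the blocks and conjugating back gives the entries of e^{tA} as shown above.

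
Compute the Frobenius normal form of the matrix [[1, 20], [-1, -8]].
R = [[0, -12], [1, -7]]

The invariant factors of A (the non-unit diagonal entries of the Smith normal form of xI - A over ℚ[x]) are (x + 3)(x + 4), each dividing the next. The characteristic polynomial is their product, (x + 3)(x + 4).

The rational canonical form is the block-diagonal matrix of companion matrices C(f_i):
R = [[0, -12], [1, -7]].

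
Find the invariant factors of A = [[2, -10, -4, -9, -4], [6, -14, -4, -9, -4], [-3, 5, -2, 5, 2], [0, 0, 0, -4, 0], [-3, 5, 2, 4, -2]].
x + 4, (x + 4)^2, (x + 4)^2

The Jordan structure of A has elementary divisors (x + 4)^2, (x + 4)^2, (x + 4). Arranging the block sizes at each eigenvalue in decreasing order and taking row products gives the invariant factors.

Invariant factors (smallest first, each dividing the next): x + 4, (x + 4)^2, (x + 4)^2.

Check: the last factor (x + 4)^2 is the minimal polynomial, and the product (x + 4)^5 is the characteristic polynomial.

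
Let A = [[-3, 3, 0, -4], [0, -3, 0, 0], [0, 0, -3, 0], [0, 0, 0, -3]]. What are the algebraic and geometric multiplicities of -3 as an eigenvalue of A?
algebraic multiplicity 4, geometric multiplicity 3

The characteristic polynomial is (x + 3)^4, so the factor x + 3 appears with exponent 4: the algebraic multiplicity is 4.

rank(A + 3I) = 1, so the eigenspace has dimension 4 - 1 = 3: the geometric multiplicity is 3.

Since 3 < 4, A is not diagonalizable.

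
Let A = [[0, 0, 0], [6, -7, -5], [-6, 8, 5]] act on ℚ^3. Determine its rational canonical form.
R = [[0, 0, 0], [1, 0, -5], [0, 1, -2]]

The invariant factors of A (the non-unit diagonal entries of the Smith normal form of xI - A over ℚ[x]) are x(x^2 + 2x + 5), each dividing the next. The characteristic polynomial is their product, x(x^2 + 2x + 5).

The rational canonical form is the block-diagonal matrix of companion matrices C(f_i):
R = [[0, 0, 0], [1, 0, -5], [0, 1, -2]].

Note the characteristic polynomial does not split into linear factors over ℚ, so A has no Jordan form over ℚ; the rational canonical form exists over any field.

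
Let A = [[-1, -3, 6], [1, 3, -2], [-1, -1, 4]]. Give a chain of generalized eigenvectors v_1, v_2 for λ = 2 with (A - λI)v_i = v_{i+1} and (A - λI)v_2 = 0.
We seek v_1 ∈ ker((A - 2I)^2) \ ker(A - 2I), then set v_{i+1} = (A - 2I) v_i.

One such chain is v_1 = [[1, 0, 0]]^T, v_2 = [[-3, 1, -1]]^T. Check: (A - 2I) v_2 = [[0, 0, 0]]^T = 0.

v_1 = [[1, 0, 0]]^T, v_2 = [[-3, 1, -1]]^T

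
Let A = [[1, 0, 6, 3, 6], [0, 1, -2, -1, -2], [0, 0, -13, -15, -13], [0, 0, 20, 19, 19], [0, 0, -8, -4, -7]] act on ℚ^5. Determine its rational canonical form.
R = [[1, 0, 0, 0, 0], [0, 1, 0, 0, 0], [0, 0, 0, 0, -15], [0, 0, 1, 0, 17], [0, 0, 0, 1, -1]]

The invariant factors of A (the non-unit diagonal entries of the Smith normal form of xI - A over ℚ[x]) are x - 1, x - 1, (x - 3)(x - 1)(x + 5), each dividing the next. The characteristic polynomial is their product, (x - 3)(x - 1)^3(x + 5).

The rational canonical form is the block-diagonal matrix of companion matrices C(f_i):
R = [[1, 0, 0, 0, 0], [0, 1, 0, 0, 0], [0, 0, 0, 0, -15], [0, 0, 1, 0, 17], [0, 0, 0, 1, -1]].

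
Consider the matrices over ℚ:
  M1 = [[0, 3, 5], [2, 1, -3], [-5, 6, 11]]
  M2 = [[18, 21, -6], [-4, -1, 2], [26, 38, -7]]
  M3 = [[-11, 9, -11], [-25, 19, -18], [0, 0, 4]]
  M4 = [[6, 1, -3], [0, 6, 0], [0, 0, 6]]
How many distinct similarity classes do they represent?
3 classes: {M1, M3}, {M2}, {M4}

Characteristic polynomials: χ_{M1} = (x - 4)^3, χ_{M2} = (x - 6)(x - 3)(x - 1), χ_{M3} = (x - 4)^3, χ_{M4} = (x - 6)^3.

{M1, M3}: invariant factors (x - 4)^3.

{M2}: invariant factors (x - 6)(x - 3)(x - 1).

{M4}: invariant factors x - 6, (x - 6)^2.

Matrices are similar if and only if their invariant-factor lists agree; the partition into similarity classes is {M1, M3}, {M2}, {M4}.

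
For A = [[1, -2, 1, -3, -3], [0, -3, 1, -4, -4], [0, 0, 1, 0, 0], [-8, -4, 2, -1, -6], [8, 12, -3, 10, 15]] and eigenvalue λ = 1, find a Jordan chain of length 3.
We seek v_1 ∈ ker((A - I)^3) \ ker((A - I)^2), then set v_{i+1} = (A - I) v_i.

One such chain is v_1 = [[0, 0, 1, 0, 0]]^T, v_2 = [[1, 1, 0, 2, -3]]^T, v_3 = [[1, 0, 0, 2, -2]]^T. Check: (A - I) v_3 = [[0, 0, 0, 0, 0]]^T = 0.

v_1 = [[0, 0, 1, 0, 0]]^T, v_2 = [[1, 1, 0, 2, -3]]^T, v_3 = [[1, 0, 0, 2, -2]]^T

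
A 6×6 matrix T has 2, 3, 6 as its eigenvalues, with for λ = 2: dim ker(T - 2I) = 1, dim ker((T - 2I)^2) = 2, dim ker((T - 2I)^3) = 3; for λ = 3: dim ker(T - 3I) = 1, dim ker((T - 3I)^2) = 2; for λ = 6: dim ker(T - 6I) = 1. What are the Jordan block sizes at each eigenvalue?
λ = 2: successive nullity increments [1, 1, 1] count blocks of size ≥ k; block sizes are [3].
λ = 3: successive nullity increments [1, 1] count blocks of size ≥ k; block sizes are [2].
λ = 6: successive nullity increments [1] count blocks of size ≥ k; block sizes are [1].

Jordan blocks: (2, 3), (3, 2), (6, 1)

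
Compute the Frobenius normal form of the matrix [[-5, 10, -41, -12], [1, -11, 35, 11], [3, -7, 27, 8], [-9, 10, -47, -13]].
R = [[0, 0, 0, 4], [1, 0, 0, 10], [0, 1, 0, 4], [0, 0, 1, -2]]

The invariant factors of A (the non-unit diagonal entries of the Smith normal form of xI - A over ℚ[x]) are (x + 2)(x^3 - 4x - 2), each dividing the next. The characteristic polynomial is their product, (x + 2)(x^3 - 4x - 2).

The rational canonical form is the block-diagonal matrix of companion matrices C(f_i):
R = [[0, 0, 0, 4], [1, 0, 0, 10], [0, 1, 0, 4], [0, 0, 1, -2]].

Note the characteristic polynomial does not split into linear factors over ℚ, so A has no Jordan form over ℚ; the rational canonical form exists over any field.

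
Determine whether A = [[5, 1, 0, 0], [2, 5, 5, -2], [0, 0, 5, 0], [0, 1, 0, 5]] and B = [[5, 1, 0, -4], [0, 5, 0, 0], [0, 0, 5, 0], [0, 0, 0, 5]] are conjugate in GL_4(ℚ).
No.

Both have characteristic polynomial (x - 5)^4, but the minimal polynomial of A is (x - 5)^3 while the minimal polynomial of B is (x - 5)^2. The minimal polynomial is a similarity invariant, so A and B are not similar.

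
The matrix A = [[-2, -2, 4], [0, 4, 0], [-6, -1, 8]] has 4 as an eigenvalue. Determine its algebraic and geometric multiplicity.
algebraic multiplicity 2, geometric multiplicity 1

The characteristic polynomial is (x - 4)^2(x - 2), so the factor x - 4 appears with exponent 2: the algebraic multiplicity is 2.

rank(A - 4I) = 2, so the eigenspace has dimension 3 - 2 = 1: the geometric multiplicity is 1.

Since 1 < 2, A is not diagonalizable.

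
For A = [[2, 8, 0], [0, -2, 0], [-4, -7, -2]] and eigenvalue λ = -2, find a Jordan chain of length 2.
We seek v_1 ∈ ker((A + 2I)^2) \ ker(A + 2I), then set v_{i+1} = (A + 2I) v_i.

One such chain is v_1 = [[-2, 1, 2]]^T, v_2 = [[0, 0, 1]]^T. Check: (A + 2I) v_2 = [[0, 0, 0]]^T = 0.

v_1 = [[-2, 1, 2]]^T, v_2 = [[0, 0, 1]]^T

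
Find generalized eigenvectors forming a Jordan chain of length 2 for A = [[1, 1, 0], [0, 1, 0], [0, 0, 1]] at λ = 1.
We seek v_1 ∈ ker((A - I)^2) \ ker(A - I), then set v_{i+1} = (A - I) v_i.

One such chain is v_1 = [[-2, 1, 0]]^T, v_2 = [[1, 0, 0]]^T. Check: (A - I) v_2 = [[0, 0, 0]]^T = 0.

v_1 = [[-2, 1, 0]]^T, v_2 = [[1, 0, 0]]^T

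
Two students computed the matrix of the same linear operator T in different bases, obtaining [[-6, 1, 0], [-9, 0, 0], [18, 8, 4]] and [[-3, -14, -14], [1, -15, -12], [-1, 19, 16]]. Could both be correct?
Yes.

Two matrices over a field are similar if and only if they have the same invariant factors.

Both A and B have characteristic polynomial (x - 4)(x + 3)^2 and minimal polynomial (x - 4)(x + 3)^2. Computing further, both have invariant factors (x - 4)(x + 3)^2. Hence A and B are similar.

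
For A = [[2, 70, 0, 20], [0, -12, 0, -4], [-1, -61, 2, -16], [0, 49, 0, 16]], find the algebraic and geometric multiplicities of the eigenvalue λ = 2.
algebraic multiplicity 4, geometric multiplicity 2

The characteristic polynomial is (x - 2)^4, so the factor x - 2 appears with exponent 4: the algebraic multiplicity is 4.

rank(A - 2I) = 2, so the eigenspace has dimension 4 - 2 = 2: the geometric multiplicity is 2.

Since 2 < 4, A is not diagonalizable.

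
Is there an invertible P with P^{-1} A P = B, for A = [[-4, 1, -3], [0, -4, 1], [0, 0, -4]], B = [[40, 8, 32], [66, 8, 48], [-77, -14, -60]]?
No.

Both have characteristic polynomial (x + 4)^3, but the minimal polynomial of A is (x + 4)^3 while the minimal polynomial of B is (x + 4)^2. The minimal polynomial is a similarity invariant, so A and B are not similar.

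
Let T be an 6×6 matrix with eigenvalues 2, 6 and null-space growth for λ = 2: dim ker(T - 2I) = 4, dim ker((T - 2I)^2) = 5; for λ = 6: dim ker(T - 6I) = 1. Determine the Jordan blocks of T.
λ = 2: successive nullity increments [4, 1] count blocks of size ≥ k; block sizes are [2, 1, 1, 1].
λ = 6: successive nullity increments [1] count blocks of size ≥ k; block sizes are [1].

Jordan blocks: (2, 2), (2, 1), (2, 1), (2, 1), (6, 1)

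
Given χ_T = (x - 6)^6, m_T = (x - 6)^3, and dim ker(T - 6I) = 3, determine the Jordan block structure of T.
λ = 6: algebraic multiplicity 6 (exponent in χ_T), largest block size 3 (exponent in m_T), 3 blocks (geometric multiplicity). These force block sizes [3, 2, 1].

Jordan blocks: (6, 3), (6, 2), (6, 1)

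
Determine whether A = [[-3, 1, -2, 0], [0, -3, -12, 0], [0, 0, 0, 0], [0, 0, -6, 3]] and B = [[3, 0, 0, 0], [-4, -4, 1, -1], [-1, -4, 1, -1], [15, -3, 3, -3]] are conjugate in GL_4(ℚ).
Two matrices over a field are similar if and only if they have the same invariant factors.

Both A and B have characteristic polynomial x(x - 3)(x + 3)^2 and minimal polynomial x(x - 3)(x + 3)^2. Computing further, both have invariant factors x(x - 3)(x + 3)^2. Hence A and B are similar.

Yes.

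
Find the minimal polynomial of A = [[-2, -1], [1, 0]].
The characteristic polynomial factors as (x + 1)^2. The minimal polynomial is ∏(x - λ)^{k_λ} where k_λ is the size of the largest Jordan block at λ.

For λ = -1: rank(A + I) = 1, and the largest Jordan block has size 2 (the smallest k with rank((A + I)^k) = rank((A + I)^(k+1))).

So m_A(x) = (x + 1)^2.

m_A(x) = (x + 1)^2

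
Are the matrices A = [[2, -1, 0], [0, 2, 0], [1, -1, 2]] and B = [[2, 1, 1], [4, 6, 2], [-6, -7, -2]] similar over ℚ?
Yes.

Two matrices over a field are similar if and only if they have the same invariant factors.

Both A and B have characteristic polynomial (x - 2)^3 and minimal polynomial (x - 2)^3. Computing further, both have invariant factors (x - 2)^3. Hence A and B are similar.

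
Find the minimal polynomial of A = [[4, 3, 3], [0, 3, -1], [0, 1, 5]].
m_A(x) = (x - 4)^2

The characteristic polynomial factors as (x - 4)^3. The minimal polynomial is ∏(x - λ)^{k_λ} where k_λ is the size of the largest Jordan block at λ.

For λ = 4: rank(A - 4I) = 1, and the largest Jordan block has size 2 (the smallest k with rank((A - 4I)^k) = rank((A - 4I)^(k+1))).

So m_A(x) = (x - 4)^2.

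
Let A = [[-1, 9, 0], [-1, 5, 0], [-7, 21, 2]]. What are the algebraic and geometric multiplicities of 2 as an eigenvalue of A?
algebraic multiplicity 3, geometric multiplicity 2

The characteristic polynomial is (x - 2)^3, so the factor x - 2 appears with exponent 3: the algebraic multiplicity is 3.

rank(A - 2I) = 1, so the eigenspace has dimension 3 - 1 = 2: the geometric multiplicity is 2.

Since 2 < 3, A is not diagonalizable.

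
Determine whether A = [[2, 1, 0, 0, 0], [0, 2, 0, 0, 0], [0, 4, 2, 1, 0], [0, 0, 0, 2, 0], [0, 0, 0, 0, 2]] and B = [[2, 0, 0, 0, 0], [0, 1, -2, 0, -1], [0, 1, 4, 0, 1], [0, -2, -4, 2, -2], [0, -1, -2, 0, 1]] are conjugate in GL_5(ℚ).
Both have characteristic polynomial (x - 2)^5 and minimal polynomial (x - 2)^2. But rank(A - 2I) = 2 for A while rank(B - 2I) = 1 for B, so the number of Jordan blocks at λ = 2 differs. A and B are not similar.

No.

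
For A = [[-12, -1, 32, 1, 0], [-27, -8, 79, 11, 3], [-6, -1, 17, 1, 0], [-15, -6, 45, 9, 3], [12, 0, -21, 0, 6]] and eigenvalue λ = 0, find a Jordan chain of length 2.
We seek v_1 ∈ ker(A^2) \ ker(A), then set v_{i+1} = A v_i.

One such chain is v_1 = [[2, 7, 1, 4, -1]]^T, v_2 = [[5, 10, 2, 6, -3]]^T. Check: A v_2 = [[0, 0, 0, 0, 0]]^T = 0.

v_1 = [[2, 7, 1, 4, -1]]^T, v_2 = [[5, 10, 2, 6, -3]]^T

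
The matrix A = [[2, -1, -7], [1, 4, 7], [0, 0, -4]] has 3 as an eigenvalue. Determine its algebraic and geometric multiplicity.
The characteristic polynomial is (x - 3)^2(x + 4), so the factor x - 3 appears with exponent 2: the algebraic multiplicity is 2.

rank(A - 3I) = 2, so the eigenspace has dimension 3 - 2 = 1: the geometric multiplicity is 1.

Since 1 < 2, A is not diagonalizable.

algebraic multiplicity 2, geometric multiplicity 1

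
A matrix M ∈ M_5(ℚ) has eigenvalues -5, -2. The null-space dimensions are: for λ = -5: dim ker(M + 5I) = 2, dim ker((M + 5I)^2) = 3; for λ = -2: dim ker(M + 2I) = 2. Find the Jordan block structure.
Jordan blocks: (-5, 2), (-5, 1), (-2, 1), (-2, 1)

λ = -5: successive nullity increments [2, 1] count blocks of size ≥ k; block sizes are [2, 1].
λ = -2: successive nullity increments [2] count blocks of size ≥ k; block sizes are [1, 1].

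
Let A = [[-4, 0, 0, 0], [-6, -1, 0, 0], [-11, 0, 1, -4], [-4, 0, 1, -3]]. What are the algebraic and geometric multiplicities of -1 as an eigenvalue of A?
The characteristic polynomial is (x + 1)^3(x + 4), so the factor x + 1 appears with exponent 3: the algebraic multiplicity is 3.

rank(A + I) = 2, so the eigenspace has dimension 4 - 2 = 2: the geometric multiplicity is 2.

Since 2 < 3, A is not diagonalizable.

algebraic multiplicity 3, geometric multiplicity 2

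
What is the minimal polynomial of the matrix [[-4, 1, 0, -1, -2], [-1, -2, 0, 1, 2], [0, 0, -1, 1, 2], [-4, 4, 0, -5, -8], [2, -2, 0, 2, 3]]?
m_A(x) = (x + 1)^2(x + 3)^2

The characteristic polynomial factors as (x + 1)^3(x + 3)^2. The minimal polynomial is ∏(x - λ)^{k_λ} where k_λ is the size of the largest Jordan block at λ.

For λ = -3: rank(A + 3I) = 4, and the largest Jordan block has size 2 (the smallest k with rank((A + 3I)^k) = rank((A + 3I)^(k+1))).
For λ = -1: rank(A + I) = 3, and the largest Jordan block has size 2 (the smallest k with rank((A + I)^k) = rank((A + I)^(k+1))).

So m_A(x) = (x + 1)^2(x + 3)^2.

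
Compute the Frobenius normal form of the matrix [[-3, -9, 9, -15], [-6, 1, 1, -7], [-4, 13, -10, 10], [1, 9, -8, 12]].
R = [[0, 0, 0, 0], [1, 0, 0, -2], [0, 1, 0, 0], [0, 0, 1, 0]]

The invariant factors of A (the non-unit diagonal entries of the Smith normal form of xI - A over ℚ[x]) are x(x^3 + 2), each dividing the next. The characteristic polynomial is their product, x(x^3 + 2).

The rational canonical form is the block-diagonal matrix of companion matrices C(f_i):
R = [[0, 0, 0, 0], [1, 0, 0, -2], [0, 1, 0, 0], [0, 0, 1, 0]].

Note the characteristic polynomial does not split into linear factors over ℚ, so A has no Jordan form over ℚ; the rational canonical form exists over any field.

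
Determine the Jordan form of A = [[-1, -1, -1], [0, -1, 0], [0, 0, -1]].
J = [[-1, 1, 0], [0, -1, 0], [0, 0, -1]]

The characteristic polynomial is det(xI - A) = (x + 1)^3, so the eigenvalues are -1 (algebraic multiplicity 3).

For λ = -1: rank(A + I) = 1, rank((A + I)^2) = 0. The eigenspace has dimension 3 - 1 = 2, so there are 2 Jordan blocks; the rank sequence gives block sizes [2, 1].

Assembling the blocks gives the Jordan form J above.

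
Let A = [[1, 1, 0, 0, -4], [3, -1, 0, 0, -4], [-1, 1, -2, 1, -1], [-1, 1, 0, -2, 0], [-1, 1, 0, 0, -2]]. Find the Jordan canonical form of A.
J = [[-2, 1, 0, 0, 0], [0, -2, 0, 0, 0], [0, 0, -2, 1, 0], [0, 0, 0, -2, 0], [0, 0, 0, 0, 2]]

The characteristic polynomial is det(xI - A) = (x - 2)(x + 2)^4, so the eigenvalues are -2 (algebraic multiplicity 4), 2 (algebraic multiplicity 1).

For λ = -2: rank(A + 2I) = 3, rank((A + 2I)^2) = 1. The eigenspace has dimension 5 - 3 = 2, so there are 2 Jordan blocks; the rank sequence gives block sizes [2, 2].

For λ = 2: algebraic multiplicity 1 gives one 1×1 block.

Assembling the blocks gives the Jordan form J above.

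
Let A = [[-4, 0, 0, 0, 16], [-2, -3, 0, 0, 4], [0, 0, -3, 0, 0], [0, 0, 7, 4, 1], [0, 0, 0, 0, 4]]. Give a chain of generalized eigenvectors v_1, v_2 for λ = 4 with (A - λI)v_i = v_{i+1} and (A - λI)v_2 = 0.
v_1 = [[2, 0, 0, -3, 1]]^T, v_2 = [[0, 0, 0, 1, 0]]^T

We seek v_1 ∈ ker((A - 4I)^2) \ ker(A - 4I), then set v_{i+1} = (A - 4I) v_i.

One such chain is v_1 = [[2, 0, 0, -3, 1]]^T, v_2 = [[0, 0, 0, 1, 0]]^T. Check: (A - 4I) v_2 = [[0, 0, 0, 0, 0]]^T = 0.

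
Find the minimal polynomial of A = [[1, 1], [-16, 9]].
The characteristic polynomial factors as (x - 5)^2. The minimal polynomial is ∏(x - λ)^{k_λ} where k_λ is the size of the largest Jordan block at λ.

For λ = 5: rank(A - 5I) = 1, and the largest Jordan block has size 2 (the smallest k with rank((A - 5I)^k) = rank((A - 5I)^(k+1))).

So m_A(x) = (x - 5)^2.

m_A(x) = (x - 5)^2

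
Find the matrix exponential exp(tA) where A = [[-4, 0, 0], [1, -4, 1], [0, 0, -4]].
A has Jordan form J = [[-4, 1, 0], [0, -4, 0], [0, 0, -4]] with A = PJP^{-1}, so e^{tA} = P e^{tJ} P^{-1}.

For a Jordan block J_k(λ), e^{tJ_k(λ)} = e^{λt} · (I + tN + t^2 N^2/2! + ... + t^{k-1} N^{k-1}/(k-1)!) where N is the nilpotent superdiagonal part.

Assembling the blocks and conjugating back gives the entries of e^{tA} as shown above.

e^{tA} = [[e^{-4*t}, 0, 0], [t*e^{-4*t}, e^{-4*t}, t*e^{-4*t}], [0, 0, e^{-4*t}]]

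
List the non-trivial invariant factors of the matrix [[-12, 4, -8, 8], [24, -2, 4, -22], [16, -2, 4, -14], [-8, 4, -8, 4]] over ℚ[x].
x, x(x + 2)(x + 4)

The Jordan structure of A has elementary divisors (x + 4), (x + 2), x, x. Arranging the block sizes at each eigenvalue in decreasing order and taking row products gives the invariant factors.

Invariant factors (smallest first, each dividing the next): x, x(x + 2)(x + 4).

Check: the last factor x(x + 2)(x + 4) is the minimal polynomial, and the product x^2(x + 2)(x + 4) is the characteristic polynomial.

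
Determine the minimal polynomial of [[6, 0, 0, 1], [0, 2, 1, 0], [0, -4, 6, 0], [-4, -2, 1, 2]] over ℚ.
m_A(x) = (x - 4)^3

The characteristic polynomial factors as (x - 4)^4. The minimal polynomial is ∏(x - λ)^{k_λ} where k_λ is the size of the largest Jordan block at λ.

For λ = 4: rank(A - 4I) = 2, and the largest Jordan block has size 3 (the smallest k with rank((A - 4I)^k) = rank((A - 4I)^(k+1))).

So m_A(x) = (x - 4)^3.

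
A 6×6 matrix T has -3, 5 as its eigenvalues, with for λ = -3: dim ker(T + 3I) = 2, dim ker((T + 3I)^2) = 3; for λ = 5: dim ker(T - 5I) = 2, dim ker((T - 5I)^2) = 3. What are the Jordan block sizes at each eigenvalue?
λ = -3: successive nullity increments [2, 1] count blocks of size ≥ k; block sizes are [2, 1].
λ = 5: successive nullity increments [2, 1] count blocks of size ≥ k; block sizes are [2, 1].

Jordan blocks: (-3, 2), (-3, 1), (5, 2), (5, 1)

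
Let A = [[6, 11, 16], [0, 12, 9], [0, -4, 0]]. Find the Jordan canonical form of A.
The characteristic polynomial is det(xI - A) = (x - 6)^3, so the eigenvalues are 6 (algebraic multiplicity 3).

For λ = 6: rank(A - 6I) = 2, rank((A - 6I)^2) = 1, rank((A - 6I)^3) = 0. The eigenspace has dimension 3 - 2 = 1, so there is 1 Jordan block; the rank sequence gives block sizes [3].

Assembling the blocks gives the Jordan form J above.

J = [[6, 1, 0], [0, 6, 1], [0, 0, 6]]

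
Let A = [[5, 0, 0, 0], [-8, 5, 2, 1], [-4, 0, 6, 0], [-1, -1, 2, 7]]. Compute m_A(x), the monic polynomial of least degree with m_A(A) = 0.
m_A(x) = (x - 6)^2(x - 5)

The characteristic polynomial factors as (x - 6)^3(x - 5). The minimal polynomial is ∏(x - λ)^{k_λ} where k_λ is the size of the largest Jordan block at λ.

For λ = 5: rank(A - 5I) = 3, and the largest Jordan block has size 1 (the smallest k with rank((A - 5I)^k) = rank((A - 5I)^(k+1))).
For λ = 6: rank(A - 6I) = 2, and the largest Jordan block has size 2 (the smallest k with rank((A - 6I)^k) = rank((A - 6I)^(k+1))).

So m_A(x) = (x - 6)^2(x - 5).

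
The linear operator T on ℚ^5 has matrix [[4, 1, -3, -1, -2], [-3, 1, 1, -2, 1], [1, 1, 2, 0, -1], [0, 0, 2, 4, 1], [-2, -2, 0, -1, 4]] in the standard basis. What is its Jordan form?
The characteristic polynomial is det(xI - A) = (x - 3)^5, so the eigenvalues are 3 (algebraic multiplicity 5).

For λ = 3: rank(A - 3I) = 3, rank((A - 3I)^2) = 1, rank((A - 3I)^3) = 0. The eigenspace has dimension 5 - 3 = 2, so there are 2 Jordan blocks; the rank sequence gives block sizes [3, 2].

Assembling the blocks gives the Jordan form J above.

J = [[3, 1, 0, 0, 0], [0, 3, 1, 0, 0], [0, 0, 3, 0, 0], [0, 0, 0, 3, 1], [0, 0, 0, 0, 3]]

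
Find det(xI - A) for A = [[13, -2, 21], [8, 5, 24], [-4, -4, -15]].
χ_A(x) = (x - 3)^2(x + 3)

xI - A = [[x - 13, 2, -21], [-8, x - 5, -24], [4, 4, x + 15]].

Expanding det(xI - A) along the first row:
det(xI - A) = + (x - 13)·det([[x - 5, -24], [4, x + 15]]) - (2)·det([[-8, -24], [4, x + 15]]) + (-21)·det([[-8, x - 5], [4, 4]]).

Evaluating gives χ_A(x) = x^3 - 3x^2 - 9x + 27 = (x - 3)^2(x + 3).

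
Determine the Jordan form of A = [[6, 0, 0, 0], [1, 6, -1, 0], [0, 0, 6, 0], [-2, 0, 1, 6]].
The characteristic polynomial is det(xI - A) = (x - 6)^4, so the eigenvalues are 6 (algebraic multiplicity 4).

For λ = 6: rank(A - 6I) = 2, rank((A - 6I)^2) = 0. The eigenspace has dimension 4 - 2 = 2, so there are 2 Jordan blocks; the rank sequence gives block sizes [2, 2].

Assembling the blocks gives the Jordan form J above.

J = [[6, 1, 0, 0], [0, 6, 0, 0], [0, 0, 6, 1], [0, 0, 0, 6]]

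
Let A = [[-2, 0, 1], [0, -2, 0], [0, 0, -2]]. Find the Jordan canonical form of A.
J = [[-2, 1, 0], [0, -2, 0], [0, 0, -2]]

The characteristic polynomial is det(xI - A) = (x + 2)^3, so the eigenvalues are -2 (algebraic multiplicity 3).

For λ = -2: rank(A + 2I) = 1, rank((A + 2I)^2) = 0. The eigenspace has dimension 3 - 1 = 2, so there are 2 Jordan blocks; the rank sequence gives block sizes [2, 1].

Assembling the blocks gives the Jordan form J above.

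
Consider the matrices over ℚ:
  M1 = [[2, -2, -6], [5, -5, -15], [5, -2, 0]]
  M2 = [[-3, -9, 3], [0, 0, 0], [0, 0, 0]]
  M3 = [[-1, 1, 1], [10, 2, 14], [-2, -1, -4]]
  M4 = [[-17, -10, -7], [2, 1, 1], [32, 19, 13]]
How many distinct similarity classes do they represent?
2 classes: {M1, M3, M4}, {M2}

Characteristic polynomials: χ_{M1} = x^2(x + 3), χ_{M2} = x^2(x + 3), χ_{M3} = x^2(x + 3), χ_{M4} = x^2(x + 3).

{M1, M3, M4}: invariant factors x^2(x + 3).

{M2}: invariant factors x, x(x + 3).

Matrices are similar if and only if their invariant-factor lists agree; the partition into similarity classes is {M1, M3, M4}, {M2}.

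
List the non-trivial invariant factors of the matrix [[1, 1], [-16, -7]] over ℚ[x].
The Jordan structure of A has elementary divisors (x + 3)^2. Arranging the block sizes at each eigenvalue in decreasing order and taking row products gives the invariant factors.

Invariant factors (smallest first, each dividing the next): (x + 3)^2.

Check: the last factor (x + 3)^2 is the minimal polynomial, and the product (x + 3)^2 is the characteristic polynomial.

(x + 3)^2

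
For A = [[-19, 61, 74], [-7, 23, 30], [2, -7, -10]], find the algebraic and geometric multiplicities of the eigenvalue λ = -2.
The characteristic polynomial is (x + 2)^3, so the factor x + 2 appears with exponent 3: the algebraic multiplicity is 3.

rank(A + 2I) = 2, so the eigenspace has dimension 3 - 2 = 1: the geometric multiplicity is 1.

Since 1 < 3, A is not diagonalizable.

algebraic multiplicity 3, geometric multiplicity 1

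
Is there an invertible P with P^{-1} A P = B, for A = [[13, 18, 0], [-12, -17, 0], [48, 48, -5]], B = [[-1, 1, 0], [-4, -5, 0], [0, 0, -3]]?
No.

χ_A(x) = (x - 1)(x + 5)^2 but χ_B(x) = (x + 3)^3. The characteristic polynomial is a similarity invariant, so A and B are not similar.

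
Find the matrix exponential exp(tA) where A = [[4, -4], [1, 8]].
e^{tA} = [[(1 - 2*t)*e^{6*t}, -4*t*e^{6*t}], [t*e^{6*t}, (2*t + 1)*e^{6*t}]]

A has Jordan form J = [[6, 1], [0, 6]] with A = PJP^{-1}, so e^{tA} = P e^{tJ} P^{-1}.

For a Jordan block J_k(λ), e^{tJ_k(λ)} = e^{λt} · (I + tN + t^2 N^2/2! + ... + t^{k-1} N^{k-1}/(k-1)!) where N is the nilpotent superdiagonal part.

Assembling the blocks and conjugating back gives the entries of e^{tA} as shown above.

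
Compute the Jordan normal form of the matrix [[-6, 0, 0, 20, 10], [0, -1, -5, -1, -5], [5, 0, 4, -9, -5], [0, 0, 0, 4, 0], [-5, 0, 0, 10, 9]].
J = [[-1, 0, 0, 0, 0], [0, -1, 0, 0, 0], [0, 0, 4, 1, 0], [0, 0, 0, 4, 0], [0, 0, 0, 0, 4]]

The characteristic polynomial is det(xI - A) = (x - 4)^3(x + 1)^2, so the eigenvalues are -1 (algebraic multiplicity 2), 4 (algebraic multiplicity 3).

For λ = -1: rank(A + I) = 3. The eigenspace has dimension 5 - 3 = 2, so there are 2 Jordan blocks; the rank sequence gives block sizes [1, 1].

For λ = 4: rank(A - 4I) = 3, rank((A - 4I)^2) = 2. The eigenspace has dimension 5 - 3 = 2, so there are 2 Jordan blocks; the rank sequence gives block sizes [2, 1].

Assembling the blocks gives the Jordan form J above.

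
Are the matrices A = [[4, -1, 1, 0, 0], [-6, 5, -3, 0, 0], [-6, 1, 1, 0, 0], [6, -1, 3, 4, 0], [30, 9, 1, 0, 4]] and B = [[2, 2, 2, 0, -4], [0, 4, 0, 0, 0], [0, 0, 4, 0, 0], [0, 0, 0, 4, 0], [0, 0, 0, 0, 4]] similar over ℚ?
Both have characteristic polynomial (x - 4)^4(x - 2), but the minimal polynomial of A is (x - 4)^2(x - 2) while the minimal polynomial of B is (x - 4)(x - 2). The minimal polynomial is a similarity invariant, so A and B are not similar.

No.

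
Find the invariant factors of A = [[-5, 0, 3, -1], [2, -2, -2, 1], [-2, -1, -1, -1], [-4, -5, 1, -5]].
The Jordan structure of A has elementary divisors (x + 4), (x + 3)^2, (x + 3). Arranging the block sizes at each eigenvalue in decreasing order and taking row products gives the invariant factors.

Invariant factors (smallest first, each dividing the next): x + 3, (x + 3)^2(x + 4).

Check: the last factor (x + 3)^2(x + 4) is the minimal polynomial, and the product (x + 3)^3(x + 4) is the characteristic polynomial.

x + 3, (x + 3)^2(x + 4)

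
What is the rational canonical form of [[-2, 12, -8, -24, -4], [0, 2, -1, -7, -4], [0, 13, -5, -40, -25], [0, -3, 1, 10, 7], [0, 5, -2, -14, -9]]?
R = [[-2, 0, 0, 0, 0], [0, 0, 0, 0, 4], [0, 1, 0, 0, 8], [0, 0, 1, 0, 3], [0, 0, 0, 1, -2]]

The invariant factors of A (the non-unit diagonal entries of the Smith normal form of xI - A over ℚ[x]) are x + 2, (x - 2)(x + 1)^2(x + 2), each dividing the next. The characteristic polynomial is their product, (x - 2)(x + 1)^2(x + 2)^2.

The rational canonical form is the block-diagonal matrix of companion matrices C(f_i):
R = [[-2, 0, 0, 0, 0], [0, 0, 0, 0, 4], [0, 1, 0, 0, 8], [0, 0, 1, 0, 3], [0, 0, 0, 1, -2]].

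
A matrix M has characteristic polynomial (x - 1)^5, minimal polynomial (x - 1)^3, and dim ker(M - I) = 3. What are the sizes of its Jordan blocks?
λ = 1: algebraic multiplicity 5 (exponent in χ_M), largest block size 3 (exponent in m_M), 3 blocks (geometric multiplicity). These force block sizes [3, 1, 1].

Jordan blocks: (1, 3), (1, 1), (1, 1)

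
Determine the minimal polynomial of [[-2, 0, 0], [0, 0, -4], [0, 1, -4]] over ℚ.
The characteristic polynomial factors as (x + 2)^3. The minimal polynomial is ∏(x - λ)^{k_λ} where k_λ is the size of the largest Jordan block at λ.

For λ = -2: rank(A + 2I) = 1, and the largest Jordan block has size 2 (the smallest k with rank((A + 2I)^k) = rank((A + 2I)^(k+1))).

So m_A(x) = (x + 2)^2.

m_A(x) = (x + 2)^2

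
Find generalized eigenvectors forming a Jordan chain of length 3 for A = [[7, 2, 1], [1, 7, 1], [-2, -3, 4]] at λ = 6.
We seek v_1 ∈ ker((A - 6I)^3) \ ker((A - 6I)^2), then set v_{i+1} = (A - 6I) v_i.

One such chain is v_1 = [[-1, 0, 2]]^T, v_2 = [[1, 1, -2]]^T, v_3 = [[1, 0, -1]]^T. Check: (A - 6I) v_3 = [[0, 0, 0]]^T = 0.

v_1 = [[-1, 0, 2]]^T, v_2 = [[1, 1, -2]]^T, v_3 = [[1, 0, -1]]^T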